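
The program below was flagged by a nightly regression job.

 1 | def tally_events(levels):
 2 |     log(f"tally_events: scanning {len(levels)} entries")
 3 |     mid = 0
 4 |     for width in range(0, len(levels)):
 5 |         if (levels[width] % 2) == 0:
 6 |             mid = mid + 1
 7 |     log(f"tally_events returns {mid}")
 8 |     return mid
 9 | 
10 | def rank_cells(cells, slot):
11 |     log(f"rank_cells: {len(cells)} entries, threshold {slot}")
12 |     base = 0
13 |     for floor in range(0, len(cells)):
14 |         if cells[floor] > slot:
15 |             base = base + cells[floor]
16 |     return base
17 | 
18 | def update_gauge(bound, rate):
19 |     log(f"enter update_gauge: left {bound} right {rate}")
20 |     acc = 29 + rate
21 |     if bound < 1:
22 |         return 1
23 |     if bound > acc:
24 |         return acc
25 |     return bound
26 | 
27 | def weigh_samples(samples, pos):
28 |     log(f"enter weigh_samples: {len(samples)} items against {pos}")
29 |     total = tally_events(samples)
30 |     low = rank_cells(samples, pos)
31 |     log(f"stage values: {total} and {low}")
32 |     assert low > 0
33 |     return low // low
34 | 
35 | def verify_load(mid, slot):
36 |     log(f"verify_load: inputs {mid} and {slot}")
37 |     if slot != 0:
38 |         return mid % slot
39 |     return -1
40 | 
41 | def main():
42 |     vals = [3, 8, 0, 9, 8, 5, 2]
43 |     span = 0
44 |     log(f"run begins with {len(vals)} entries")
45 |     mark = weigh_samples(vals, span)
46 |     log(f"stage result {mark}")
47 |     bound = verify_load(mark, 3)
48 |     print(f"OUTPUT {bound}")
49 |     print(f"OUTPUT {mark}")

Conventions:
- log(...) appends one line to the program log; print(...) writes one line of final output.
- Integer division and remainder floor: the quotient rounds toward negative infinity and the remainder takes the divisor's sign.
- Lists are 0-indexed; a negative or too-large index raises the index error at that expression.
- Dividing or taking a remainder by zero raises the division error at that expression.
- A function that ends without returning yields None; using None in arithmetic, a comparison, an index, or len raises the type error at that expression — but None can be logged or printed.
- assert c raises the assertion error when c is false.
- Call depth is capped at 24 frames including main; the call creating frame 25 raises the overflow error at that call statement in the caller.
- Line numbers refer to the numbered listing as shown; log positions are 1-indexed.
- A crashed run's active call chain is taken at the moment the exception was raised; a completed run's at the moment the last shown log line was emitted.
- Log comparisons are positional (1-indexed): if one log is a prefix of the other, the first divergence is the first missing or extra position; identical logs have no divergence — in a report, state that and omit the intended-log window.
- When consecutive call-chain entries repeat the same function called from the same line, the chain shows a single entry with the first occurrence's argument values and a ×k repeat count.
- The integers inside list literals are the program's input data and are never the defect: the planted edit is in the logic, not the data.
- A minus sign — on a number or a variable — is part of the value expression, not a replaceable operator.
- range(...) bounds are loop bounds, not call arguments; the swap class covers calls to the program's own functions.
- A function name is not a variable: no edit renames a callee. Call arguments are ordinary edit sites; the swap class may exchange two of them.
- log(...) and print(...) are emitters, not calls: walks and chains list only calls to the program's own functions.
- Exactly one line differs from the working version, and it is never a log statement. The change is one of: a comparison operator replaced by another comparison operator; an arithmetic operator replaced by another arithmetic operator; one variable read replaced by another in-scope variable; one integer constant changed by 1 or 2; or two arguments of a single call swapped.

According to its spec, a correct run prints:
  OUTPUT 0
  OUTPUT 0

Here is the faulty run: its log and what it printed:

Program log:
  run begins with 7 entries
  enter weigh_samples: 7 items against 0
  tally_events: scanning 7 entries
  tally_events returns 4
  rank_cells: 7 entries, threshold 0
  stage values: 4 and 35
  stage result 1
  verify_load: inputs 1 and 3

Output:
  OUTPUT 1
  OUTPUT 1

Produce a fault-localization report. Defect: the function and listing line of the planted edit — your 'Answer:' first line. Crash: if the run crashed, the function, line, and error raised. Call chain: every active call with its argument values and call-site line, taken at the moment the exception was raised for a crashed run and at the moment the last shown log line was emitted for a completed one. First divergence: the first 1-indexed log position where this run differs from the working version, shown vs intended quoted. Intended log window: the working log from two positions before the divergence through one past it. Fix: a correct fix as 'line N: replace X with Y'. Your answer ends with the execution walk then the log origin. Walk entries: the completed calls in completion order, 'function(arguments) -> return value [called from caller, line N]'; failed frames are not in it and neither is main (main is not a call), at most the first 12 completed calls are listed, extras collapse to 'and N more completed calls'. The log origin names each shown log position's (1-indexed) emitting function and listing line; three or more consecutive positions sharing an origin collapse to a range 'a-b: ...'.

Answer: the defect is in weigh_samples at line 33.
Key observation: The earliest visible damage is log position 7 — 'stage result 1' rather than the intended 'stage result 0'.
Call chain: main -> verify_load(1, 3) (called at line 47).
First divergence: position 7 — the shown line 'stage result 1' should read 'stage result 0'.
Intended log window:
  5: rank_cells: 7 entries, threshold 0
  6: stage values: 4 and 35
  7: stage result 0
  8: verify_load: inputs 0 and 3
Execution walk:
  tally_events([3, 8, 0, 9, 8, 5, 2]) -> 4  [called from weigh_samples, line 29]
  rank_cells([3, 8, 0, 9, 8, 5, 2], 0) -> 35  [called from weigh_samples, line 30]
  weigh_samples([3, 8, 0, 9, 8, 5, 2], 0) -> 1  [called from main, line 45]
  verify_load(1, 3) -> 1  [called from main, line 47]
Origin of each log line:
  1: from main, line 44
  2: from weigh_samples, line 28
  3: from tally_events, line 2
  4: from tally_events, line 7
  5: from rank_cells, line 11
  6: from weigh_samples, line 31
  7: from main, line 46
  8: from verify_load, line 36
A correct fix: line 33: replace `low // low` with `total // low`.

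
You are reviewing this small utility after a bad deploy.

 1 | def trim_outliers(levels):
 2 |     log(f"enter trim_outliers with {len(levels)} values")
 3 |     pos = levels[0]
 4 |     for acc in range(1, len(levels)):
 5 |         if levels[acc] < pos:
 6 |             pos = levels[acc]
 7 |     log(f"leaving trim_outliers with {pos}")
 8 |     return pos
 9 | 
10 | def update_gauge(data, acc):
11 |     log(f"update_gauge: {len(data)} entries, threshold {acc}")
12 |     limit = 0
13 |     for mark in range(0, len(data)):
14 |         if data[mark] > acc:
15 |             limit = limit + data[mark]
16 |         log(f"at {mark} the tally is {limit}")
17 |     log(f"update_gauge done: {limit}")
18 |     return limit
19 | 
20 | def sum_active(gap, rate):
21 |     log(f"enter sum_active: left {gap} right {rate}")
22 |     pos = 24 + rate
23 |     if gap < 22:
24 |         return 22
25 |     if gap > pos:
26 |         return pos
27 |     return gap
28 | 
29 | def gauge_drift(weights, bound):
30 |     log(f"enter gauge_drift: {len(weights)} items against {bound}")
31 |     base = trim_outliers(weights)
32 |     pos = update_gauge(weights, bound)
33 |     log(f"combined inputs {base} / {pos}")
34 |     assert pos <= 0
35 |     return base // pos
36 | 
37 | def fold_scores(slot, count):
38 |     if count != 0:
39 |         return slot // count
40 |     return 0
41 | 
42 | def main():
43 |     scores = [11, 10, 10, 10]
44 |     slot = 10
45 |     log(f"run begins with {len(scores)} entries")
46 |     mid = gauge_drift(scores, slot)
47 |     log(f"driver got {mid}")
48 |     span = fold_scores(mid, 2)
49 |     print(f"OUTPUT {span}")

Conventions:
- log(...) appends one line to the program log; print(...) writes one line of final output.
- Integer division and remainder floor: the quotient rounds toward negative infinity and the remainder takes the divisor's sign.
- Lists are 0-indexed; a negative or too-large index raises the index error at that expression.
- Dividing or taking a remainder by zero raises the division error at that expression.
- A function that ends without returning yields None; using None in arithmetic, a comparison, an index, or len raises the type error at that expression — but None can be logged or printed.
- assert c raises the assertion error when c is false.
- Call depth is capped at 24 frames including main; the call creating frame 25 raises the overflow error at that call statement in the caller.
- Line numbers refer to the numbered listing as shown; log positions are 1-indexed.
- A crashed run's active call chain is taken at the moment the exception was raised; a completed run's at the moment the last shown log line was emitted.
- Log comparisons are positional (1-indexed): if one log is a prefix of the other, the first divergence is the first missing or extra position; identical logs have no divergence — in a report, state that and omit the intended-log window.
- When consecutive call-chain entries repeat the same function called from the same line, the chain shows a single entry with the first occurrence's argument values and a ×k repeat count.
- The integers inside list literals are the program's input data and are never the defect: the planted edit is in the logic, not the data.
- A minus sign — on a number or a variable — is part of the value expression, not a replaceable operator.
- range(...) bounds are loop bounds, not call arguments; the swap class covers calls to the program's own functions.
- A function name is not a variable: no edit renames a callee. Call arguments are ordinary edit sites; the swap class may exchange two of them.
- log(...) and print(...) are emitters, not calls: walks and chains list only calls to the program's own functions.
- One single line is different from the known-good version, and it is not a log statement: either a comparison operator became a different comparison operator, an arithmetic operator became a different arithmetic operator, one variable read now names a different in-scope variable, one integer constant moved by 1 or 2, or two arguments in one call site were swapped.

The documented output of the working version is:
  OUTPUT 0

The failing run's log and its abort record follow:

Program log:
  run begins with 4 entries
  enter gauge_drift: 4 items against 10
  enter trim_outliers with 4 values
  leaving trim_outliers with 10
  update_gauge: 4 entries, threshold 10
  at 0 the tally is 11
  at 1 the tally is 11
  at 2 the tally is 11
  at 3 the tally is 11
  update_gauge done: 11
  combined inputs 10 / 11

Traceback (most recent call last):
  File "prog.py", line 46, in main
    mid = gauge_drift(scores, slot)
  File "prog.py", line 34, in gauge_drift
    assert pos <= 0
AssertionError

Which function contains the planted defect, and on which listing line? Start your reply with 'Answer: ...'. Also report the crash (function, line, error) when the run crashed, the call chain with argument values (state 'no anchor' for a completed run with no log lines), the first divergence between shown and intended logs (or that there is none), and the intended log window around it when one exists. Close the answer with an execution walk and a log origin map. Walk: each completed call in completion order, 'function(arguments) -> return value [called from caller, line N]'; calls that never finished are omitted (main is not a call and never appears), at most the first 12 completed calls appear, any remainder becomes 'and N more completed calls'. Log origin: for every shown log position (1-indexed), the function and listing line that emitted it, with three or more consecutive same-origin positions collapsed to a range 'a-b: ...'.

Answer: the defect is in gauge_drift at line 34.
Key observation: The faulty run's log stops after 11 lines; the working version's next line would be 'driver got 0'.
Crash: gauge_drift, line 34, AssertionError.
Call chain: main -> gauge_drift([11, 10, 10, 10], 10) (called at line 46).
First divergence: position 12; the shown log stops at 11 lines while the working version next logs 'driver got 0'.
Intended log window:
  10: update_gauge done: 11
  11: combined inputs 10 / 11
  12: driver got 0
Execution walk:
  trim_outliers([11, 10, 10, 10]) -> 10  [called from gauge_drift, line 31]
  update_gauge([11, 10, 10, 10], 10) -> 11  [called from gauge_drift, line 32]
Log origins:
  1: logged in main at line 45
  2: logged in gauge_drift at line 30
  3: logged in trim_outliers at line 2
  4: logged in trim_outliers at line 7
  5: logged in update_gauge at line 11
  6-9: logged in update_gauge at line 16
  10: logged in update_gauge at line 17
  11: logged in gauge_drift at line 33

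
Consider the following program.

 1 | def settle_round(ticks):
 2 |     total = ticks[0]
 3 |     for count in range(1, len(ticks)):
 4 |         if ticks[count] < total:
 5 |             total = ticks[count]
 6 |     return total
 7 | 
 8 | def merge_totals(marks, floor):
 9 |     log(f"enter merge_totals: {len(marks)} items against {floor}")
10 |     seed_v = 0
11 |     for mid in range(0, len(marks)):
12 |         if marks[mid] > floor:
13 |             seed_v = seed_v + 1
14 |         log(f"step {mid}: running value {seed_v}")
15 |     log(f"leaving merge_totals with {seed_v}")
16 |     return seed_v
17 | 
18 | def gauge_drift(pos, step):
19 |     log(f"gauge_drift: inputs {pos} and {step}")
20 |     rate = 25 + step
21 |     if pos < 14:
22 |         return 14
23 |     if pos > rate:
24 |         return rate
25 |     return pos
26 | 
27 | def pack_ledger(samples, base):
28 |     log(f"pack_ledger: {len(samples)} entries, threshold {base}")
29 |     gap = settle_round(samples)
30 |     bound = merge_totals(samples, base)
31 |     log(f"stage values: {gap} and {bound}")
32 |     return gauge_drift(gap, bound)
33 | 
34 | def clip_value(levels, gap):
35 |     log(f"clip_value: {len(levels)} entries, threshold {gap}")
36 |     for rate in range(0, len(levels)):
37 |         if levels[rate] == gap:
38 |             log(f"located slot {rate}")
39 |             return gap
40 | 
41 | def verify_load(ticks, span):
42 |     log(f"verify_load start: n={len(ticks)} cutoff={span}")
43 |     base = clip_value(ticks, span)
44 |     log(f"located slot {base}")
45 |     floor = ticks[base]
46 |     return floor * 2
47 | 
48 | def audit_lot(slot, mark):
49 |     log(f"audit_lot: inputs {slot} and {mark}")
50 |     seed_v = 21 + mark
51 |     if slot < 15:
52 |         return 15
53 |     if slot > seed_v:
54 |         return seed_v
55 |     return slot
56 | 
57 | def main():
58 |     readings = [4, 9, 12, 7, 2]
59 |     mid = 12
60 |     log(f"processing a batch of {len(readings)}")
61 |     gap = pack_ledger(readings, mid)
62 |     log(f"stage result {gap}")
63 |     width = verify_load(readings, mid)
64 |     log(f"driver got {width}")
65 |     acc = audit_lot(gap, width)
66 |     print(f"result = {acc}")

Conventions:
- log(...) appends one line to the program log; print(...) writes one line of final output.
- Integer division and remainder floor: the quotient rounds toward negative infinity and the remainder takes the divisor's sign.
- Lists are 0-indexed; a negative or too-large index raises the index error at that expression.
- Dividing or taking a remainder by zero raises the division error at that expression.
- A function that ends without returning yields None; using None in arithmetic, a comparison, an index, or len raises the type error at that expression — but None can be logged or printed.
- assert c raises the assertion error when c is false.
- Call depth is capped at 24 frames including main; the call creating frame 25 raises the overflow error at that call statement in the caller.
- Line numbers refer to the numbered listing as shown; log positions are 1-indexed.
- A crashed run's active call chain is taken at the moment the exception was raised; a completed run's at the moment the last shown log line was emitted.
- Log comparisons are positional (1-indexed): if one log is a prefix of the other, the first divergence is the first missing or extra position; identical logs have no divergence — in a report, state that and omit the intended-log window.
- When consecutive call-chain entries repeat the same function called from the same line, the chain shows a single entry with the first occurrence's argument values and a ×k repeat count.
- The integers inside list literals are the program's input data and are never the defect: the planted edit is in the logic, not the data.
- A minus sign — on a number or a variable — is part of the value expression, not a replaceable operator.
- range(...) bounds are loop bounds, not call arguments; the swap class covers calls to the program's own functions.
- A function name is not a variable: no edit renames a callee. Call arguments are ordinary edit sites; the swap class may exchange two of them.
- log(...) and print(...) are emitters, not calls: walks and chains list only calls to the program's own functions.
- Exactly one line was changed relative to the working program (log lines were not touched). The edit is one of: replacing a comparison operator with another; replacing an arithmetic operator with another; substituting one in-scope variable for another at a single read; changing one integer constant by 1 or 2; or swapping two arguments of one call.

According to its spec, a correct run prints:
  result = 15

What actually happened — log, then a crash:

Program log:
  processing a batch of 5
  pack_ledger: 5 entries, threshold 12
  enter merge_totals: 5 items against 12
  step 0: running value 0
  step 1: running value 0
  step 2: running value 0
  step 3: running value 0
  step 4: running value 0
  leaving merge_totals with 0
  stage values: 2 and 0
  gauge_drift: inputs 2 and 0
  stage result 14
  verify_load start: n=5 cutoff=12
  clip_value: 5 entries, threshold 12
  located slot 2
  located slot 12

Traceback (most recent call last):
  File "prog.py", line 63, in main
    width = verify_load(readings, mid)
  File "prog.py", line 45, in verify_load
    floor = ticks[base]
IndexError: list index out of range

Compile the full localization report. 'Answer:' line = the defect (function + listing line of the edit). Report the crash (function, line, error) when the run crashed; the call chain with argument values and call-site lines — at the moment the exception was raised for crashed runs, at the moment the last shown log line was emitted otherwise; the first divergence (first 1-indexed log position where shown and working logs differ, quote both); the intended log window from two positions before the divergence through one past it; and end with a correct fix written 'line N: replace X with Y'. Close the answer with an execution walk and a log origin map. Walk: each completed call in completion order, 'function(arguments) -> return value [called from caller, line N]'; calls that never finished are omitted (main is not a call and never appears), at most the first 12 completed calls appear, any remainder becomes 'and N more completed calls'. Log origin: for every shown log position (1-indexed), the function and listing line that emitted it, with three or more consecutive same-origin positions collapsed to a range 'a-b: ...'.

Answer: the defect is in clip_value at line 39.
Key observation: The log first diverges at position 16: the faulty run prints 'located slot 12' where the working version prints 'located slot 2'.
Crash: verify_load, line 45, IndexError.
Call chain: main -> verify_load([4, 9, 12, 7, 2], 12) (called at line 63).
First divergence: position 16 — shown 'located slot 12', intended 'located slot 2'.
Intended log window:
  14: clip_value: 5 entries, threshold 12
  15: located slot 2
  16: located slot 2
  17: driver got 24
Execution walk:
  settle_round([4, 9, 12, 7, 2]) -> 2  [called from pack_ledger, line 29]
  merge_totals([4, 9, 12, 7, 2], 12) -> 0  [called from pack_ledger, line 30]
  gauge_drift(2, 0) -> 14  [called from pack_ledger, line 32]
  pack_ledger([4, 9, 12, 7, 2], 12) -> 14  [called from main, line 61]
  clip_value([4, 9, 12, 7, 2], 12) -> 12  [called from verify_load, line 43]
Log origins:
  1: logged in main at line 60
  2: logged in pack_ledger at line 28
  3: logged in merge_totals at line 9
  4-8: logged in merge_totals at line 14
  9: logged in merge_totals at line 15
  10: logged in pack_ledger at line 31
  11: logged in gauge_drift at line 19
  12: logged in main at line 62
  13: logged in verify_load at line 42
  14: logged in clip_value at line 35
  15: logged in clip_value at line 38
  16: logged in verify_load at line 44
A correct fix: line 39: replace `gap` with `rate`.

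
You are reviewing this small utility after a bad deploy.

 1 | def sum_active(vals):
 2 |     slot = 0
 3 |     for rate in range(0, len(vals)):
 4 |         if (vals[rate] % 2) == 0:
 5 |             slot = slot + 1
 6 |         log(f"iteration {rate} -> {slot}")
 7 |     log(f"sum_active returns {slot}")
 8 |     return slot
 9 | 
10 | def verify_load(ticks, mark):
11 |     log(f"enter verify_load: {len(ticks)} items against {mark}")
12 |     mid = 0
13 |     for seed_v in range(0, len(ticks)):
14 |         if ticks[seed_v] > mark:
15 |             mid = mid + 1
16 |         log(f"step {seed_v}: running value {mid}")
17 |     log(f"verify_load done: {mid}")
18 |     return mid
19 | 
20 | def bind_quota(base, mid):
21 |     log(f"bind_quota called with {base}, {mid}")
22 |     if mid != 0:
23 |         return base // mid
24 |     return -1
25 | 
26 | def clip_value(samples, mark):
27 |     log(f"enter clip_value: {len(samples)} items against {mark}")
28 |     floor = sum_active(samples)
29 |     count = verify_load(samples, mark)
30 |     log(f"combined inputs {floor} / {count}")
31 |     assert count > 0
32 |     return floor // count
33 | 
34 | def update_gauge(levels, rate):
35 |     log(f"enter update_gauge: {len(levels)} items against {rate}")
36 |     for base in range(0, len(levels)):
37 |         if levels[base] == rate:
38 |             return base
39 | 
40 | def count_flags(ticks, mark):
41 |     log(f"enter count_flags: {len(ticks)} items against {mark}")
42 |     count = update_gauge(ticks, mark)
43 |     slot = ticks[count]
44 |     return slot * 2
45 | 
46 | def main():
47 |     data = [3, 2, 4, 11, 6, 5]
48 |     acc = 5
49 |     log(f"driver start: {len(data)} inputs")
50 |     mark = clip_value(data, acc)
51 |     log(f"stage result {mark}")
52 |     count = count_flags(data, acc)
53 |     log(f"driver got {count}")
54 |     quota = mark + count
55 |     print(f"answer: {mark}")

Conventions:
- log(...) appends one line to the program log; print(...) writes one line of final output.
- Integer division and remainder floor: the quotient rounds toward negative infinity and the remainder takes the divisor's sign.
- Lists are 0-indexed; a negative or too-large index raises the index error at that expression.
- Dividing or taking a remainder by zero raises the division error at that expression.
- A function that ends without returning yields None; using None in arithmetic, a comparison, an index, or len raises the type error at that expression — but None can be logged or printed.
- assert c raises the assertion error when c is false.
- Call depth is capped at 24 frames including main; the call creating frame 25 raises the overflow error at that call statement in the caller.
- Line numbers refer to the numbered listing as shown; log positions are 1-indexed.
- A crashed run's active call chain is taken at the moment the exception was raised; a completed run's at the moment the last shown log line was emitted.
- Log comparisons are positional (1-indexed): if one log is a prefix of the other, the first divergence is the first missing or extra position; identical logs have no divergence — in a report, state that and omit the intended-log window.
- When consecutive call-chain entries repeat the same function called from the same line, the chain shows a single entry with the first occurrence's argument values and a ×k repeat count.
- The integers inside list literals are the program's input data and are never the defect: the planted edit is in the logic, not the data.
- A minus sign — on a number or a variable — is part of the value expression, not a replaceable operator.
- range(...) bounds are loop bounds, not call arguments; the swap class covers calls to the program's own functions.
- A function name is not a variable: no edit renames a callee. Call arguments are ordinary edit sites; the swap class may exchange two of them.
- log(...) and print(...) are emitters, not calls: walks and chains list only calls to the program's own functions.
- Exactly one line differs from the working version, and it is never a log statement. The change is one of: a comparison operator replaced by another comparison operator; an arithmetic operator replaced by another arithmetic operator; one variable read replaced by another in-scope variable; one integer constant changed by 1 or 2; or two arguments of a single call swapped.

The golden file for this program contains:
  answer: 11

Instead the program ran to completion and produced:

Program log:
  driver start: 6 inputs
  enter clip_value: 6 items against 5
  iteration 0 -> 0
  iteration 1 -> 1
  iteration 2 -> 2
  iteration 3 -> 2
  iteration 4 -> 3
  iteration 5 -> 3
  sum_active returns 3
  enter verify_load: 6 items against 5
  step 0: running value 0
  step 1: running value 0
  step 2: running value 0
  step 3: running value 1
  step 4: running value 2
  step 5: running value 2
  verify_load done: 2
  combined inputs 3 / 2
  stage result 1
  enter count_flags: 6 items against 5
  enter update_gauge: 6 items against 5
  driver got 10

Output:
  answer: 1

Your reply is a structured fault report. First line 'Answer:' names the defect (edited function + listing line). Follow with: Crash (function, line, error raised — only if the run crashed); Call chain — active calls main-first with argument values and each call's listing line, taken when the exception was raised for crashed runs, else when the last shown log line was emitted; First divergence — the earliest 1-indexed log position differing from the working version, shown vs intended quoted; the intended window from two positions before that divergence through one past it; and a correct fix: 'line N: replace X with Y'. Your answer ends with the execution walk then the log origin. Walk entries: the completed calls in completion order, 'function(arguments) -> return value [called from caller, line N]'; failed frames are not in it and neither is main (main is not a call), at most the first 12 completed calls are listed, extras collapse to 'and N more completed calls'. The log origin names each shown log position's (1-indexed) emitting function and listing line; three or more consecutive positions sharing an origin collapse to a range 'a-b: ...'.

Answer: the defect is in main at line 55.
The tell: The logs agree in full; only the final output differs.
Call chain: main.
First divergence: none; the two logs match at every position.
Execution walk:
  sum_active([3, 2, 4, 11, 6, 5]) -> 3  [called from clip_value, line 28]
  verify_load([3, 2, 4, 11, 6, 5], 5) -> 2  [called from clip_value, line 29]
  clip_value([3, 2, 4, 11, 6, 5], 5) -> 1  [called from main, line 50]
  update_gauge([3, 2, 4, 11, 6, 5], 5) -> 5  [called from count_flags, line 42]
  count_flags([3, 2, 4, 11, 6, 5], 5) -> 10  [called from main, line 52]
Log origin:
  1: logged in main at line 49
  2: logged in clip_value at line 27
  3-8: logged in sum_active at line 6
  9: logged in sum_active at line 7
  10: logged in verify_load at line 11
  11-16: logged in verify_load at line 16
  17: logged in verify_load at line 17
  18: logged in clip_value at line 30
  19: logged in main at line 51
  20: logged in count_flags at line 41
  21: logged in update_gauge at line 35
  22: logged in main at line 53
A correct fix: line 55: replace `mark` with `quota`.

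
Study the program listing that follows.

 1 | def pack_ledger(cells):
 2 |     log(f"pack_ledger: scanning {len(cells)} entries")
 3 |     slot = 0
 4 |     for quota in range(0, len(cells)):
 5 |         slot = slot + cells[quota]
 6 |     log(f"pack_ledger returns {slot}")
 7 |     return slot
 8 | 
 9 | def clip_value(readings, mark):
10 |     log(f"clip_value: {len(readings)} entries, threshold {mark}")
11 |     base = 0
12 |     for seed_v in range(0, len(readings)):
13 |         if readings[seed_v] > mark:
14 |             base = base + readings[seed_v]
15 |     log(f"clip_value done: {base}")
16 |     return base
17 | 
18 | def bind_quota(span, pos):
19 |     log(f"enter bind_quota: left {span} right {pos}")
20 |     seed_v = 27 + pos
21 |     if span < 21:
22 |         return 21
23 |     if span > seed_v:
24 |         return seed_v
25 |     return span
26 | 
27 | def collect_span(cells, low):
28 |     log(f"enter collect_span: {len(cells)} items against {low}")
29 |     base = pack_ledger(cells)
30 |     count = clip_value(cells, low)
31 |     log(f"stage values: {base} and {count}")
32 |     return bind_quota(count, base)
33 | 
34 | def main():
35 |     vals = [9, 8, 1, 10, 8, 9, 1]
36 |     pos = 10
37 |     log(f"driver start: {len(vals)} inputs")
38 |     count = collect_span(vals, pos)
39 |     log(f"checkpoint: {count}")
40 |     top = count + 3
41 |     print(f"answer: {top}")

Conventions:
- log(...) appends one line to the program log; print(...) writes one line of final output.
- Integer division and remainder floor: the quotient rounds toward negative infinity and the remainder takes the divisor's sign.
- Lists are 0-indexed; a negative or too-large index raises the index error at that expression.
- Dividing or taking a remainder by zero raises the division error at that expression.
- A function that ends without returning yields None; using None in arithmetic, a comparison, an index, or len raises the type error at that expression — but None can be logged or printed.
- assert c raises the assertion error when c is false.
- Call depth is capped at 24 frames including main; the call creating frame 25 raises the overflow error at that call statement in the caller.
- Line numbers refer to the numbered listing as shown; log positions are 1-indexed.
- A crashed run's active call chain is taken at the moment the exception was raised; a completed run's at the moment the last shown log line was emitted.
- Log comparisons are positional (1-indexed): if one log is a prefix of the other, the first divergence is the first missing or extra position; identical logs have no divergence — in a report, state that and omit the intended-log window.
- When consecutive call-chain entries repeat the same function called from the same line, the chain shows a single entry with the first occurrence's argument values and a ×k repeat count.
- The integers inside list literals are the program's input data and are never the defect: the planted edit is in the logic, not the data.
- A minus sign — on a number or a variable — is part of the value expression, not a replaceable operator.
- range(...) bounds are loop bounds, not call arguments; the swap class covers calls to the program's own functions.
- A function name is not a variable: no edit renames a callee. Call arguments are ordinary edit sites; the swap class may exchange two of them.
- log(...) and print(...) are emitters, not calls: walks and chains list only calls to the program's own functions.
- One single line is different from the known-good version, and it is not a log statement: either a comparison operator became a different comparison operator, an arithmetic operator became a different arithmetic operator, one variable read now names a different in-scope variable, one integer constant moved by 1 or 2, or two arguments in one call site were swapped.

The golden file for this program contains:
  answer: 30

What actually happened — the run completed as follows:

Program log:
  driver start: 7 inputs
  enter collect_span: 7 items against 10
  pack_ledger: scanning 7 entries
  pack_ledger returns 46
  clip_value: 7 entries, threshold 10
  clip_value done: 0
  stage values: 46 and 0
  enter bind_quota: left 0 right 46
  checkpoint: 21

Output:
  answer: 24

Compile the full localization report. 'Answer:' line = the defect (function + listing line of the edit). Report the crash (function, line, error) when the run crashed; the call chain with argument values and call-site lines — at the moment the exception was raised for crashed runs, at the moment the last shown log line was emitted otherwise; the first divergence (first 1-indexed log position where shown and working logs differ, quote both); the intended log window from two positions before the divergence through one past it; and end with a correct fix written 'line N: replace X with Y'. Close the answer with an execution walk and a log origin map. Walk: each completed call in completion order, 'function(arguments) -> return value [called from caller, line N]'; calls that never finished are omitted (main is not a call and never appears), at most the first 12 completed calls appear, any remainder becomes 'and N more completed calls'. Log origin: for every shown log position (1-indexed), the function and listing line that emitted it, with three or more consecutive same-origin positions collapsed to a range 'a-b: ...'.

Answer: the defect is in collect_span at line 32.
Key observation: At log position 8 the runs split — shown 'enter bind_quota: left 0 right 46', but the working version logs 'enter bind_quota: left 46 right 0'.
Call chain: main.
First divergence: at position 8 the run shows 'enter bind_quota: left 0 right 46' where the working version logs 'enter bind_quota: left 46 right 0'.
Intended log window:
  6: clip_value done: 0
  7: stage values: 46 and 0
  8: enter bind_quota: left 46 right 0
  9: checkpoint: 27
Execution walk:
  pack_ledger([9, 8, 1, 10, 8, 9, 1]) -> 46  [called from collect_span, line 29]
  clip_value([9, 8, 1, 10, 8, 9, 1], 10) -> 0  [called from collect_span, line 30]
  bind_quota(0, 46) -> 21  [called from collect_span, line 32]
  collect_span([9, 8, 1, 10, 8, 9, 1], 10) -> 21  [called from main, line 38]
Origin of each log line:
  1: emitted by main (line 37)
  2: emitted by collect_span (line 28)
  3: emitted by pack_ledger (line 2)
  4: emitted by pack_ledger (line 6)
  5: emitted by clip_value (line 10)
  6: emitted by clip_value (line 15)
  7: emitted by collect_span (line 31)
  8: emitted by bind_quota (line 19)
  9: emitted by main (line 39)
A correct fix: line 32: replace `bind_quota(count, base)` with `bind_quota(base, count)`.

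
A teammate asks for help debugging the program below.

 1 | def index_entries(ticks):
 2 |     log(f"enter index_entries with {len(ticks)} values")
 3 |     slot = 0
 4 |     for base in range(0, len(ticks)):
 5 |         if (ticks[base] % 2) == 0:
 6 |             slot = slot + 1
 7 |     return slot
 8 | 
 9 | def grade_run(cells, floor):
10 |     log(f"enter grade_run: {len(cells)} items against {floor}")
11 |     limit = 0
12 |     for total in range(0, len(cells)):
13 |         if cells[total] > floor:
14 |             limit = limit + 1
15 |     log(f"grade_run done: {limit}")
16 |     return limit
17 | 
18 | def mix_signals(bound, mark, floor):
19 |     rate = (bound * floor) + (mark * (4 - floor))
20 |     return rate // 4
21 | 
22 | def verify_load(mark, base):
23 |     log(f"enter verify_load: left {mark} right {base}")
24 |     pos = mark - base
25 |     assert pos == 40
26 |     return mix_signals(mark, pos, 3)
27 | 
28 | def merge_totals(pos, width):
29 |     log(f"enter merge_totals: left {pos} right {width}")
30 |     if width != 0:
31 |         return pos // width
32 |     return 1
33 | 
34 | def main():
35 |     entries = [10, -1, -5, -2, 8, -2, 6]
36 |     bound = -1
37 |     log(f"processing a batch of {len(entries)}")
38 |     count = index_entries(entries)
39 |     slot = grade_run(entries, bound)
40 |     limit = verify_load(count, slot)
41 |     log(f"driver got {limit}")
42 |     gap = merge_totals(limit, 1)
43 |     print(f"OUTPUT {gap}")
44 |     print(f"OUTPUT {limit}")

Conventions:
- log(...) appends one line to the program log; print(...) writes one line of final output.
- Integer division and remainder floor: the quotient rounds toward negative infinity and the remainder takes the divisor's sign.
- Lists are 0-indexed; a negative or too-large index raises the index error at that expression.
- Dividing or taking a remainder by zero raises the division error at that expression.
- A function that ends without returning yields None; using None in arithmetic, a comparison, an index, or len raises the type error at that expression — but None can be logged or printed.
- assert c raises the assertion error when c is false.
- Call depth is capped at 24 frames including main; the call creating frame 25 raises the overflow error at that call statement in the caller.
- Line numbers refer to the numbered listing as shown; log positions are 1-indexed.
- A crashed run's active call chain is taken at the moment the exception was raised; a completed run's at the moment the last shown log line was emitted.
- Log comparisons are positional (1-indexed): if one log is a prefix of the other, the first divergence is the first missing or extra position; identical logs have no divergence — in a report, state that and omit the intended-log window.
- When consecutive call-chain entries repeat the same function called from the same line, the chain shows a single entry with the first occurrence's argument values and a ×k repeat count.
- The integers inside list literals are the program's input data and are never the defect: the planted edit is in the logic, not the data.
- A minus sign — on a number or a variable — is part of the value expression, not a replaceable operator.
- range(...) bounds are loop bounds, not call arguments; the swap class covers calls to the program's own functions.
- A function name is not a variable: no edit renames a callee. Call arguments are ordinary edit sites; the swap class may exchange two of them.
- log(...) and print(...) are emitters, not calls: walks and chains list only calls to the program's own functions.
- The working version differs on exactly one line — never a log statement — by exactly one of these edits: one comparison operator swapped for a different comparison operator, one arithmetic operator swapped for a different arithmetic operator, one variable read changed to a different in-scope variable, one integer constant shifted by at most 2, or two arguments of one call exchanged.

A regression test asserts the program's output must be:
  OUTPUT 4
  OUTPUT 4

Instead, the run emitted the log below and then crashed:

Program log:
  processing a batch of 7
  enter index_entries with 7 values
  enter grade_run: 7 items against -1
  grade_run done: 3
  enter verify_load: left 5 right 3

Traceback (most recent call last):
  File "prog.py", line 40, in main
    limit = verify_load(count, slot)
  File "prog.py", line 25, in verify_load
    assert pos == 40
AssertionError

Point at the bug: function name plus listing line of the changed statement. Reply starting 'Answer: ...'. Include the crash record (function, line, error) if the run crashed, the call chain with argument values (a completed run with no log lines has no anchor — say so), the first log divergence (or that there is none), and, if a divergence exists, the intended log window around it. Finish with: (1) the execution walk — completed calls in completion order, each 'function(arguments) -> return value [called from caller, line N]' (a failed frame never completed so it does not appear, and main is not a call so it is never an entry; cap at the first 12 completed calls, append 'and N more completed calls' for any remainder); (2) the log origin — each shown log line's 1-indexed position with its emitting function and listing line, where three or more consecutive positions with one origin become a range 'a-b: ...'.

Answer: the defect is in verify_load at line 25.
The tell: Only 5 log lines were emitted before the run died; the intended continuation was 'driver got 4'.
Crash: verify_load, line 25, AssertionError.
Call chain: main -> verify_load(5, 3) (called at line 40).
First divergence: position 6; the shown log stops at 5 lines while the working version next logs 'driver got 4'.
Intended log window:
  4: grade_run done: 3
  5: enter verify_load: left 5 right 3
  6: driver got 4
  7: enter merge_totals: left 4 right 1
Execution walk:
  index_entries([10, -1, -5, -2, 8, -2, 6]) -> 5  [called from main, line 38]
  grade_run([10, -1, -5, -2, 8, -2, 6], -1) -> 3  [called from main, line 39]
Origin of each log line:
  1: from main, line 37
  2: from index_entries, line 2
  3: from grade_run, line 10
  4: from grade_run, line 15
  5: from verify_load, line 23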